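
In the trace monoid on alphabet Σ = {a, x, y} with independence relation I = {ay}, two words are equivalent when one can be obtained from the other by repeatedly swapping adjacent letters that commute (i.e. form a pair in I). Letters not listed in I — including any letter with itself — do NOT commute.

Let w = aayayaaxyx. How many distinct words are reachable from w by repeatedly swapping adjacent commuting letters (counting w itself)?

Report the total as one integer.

21

piece 0:a — minimal
piece 1:a rests on {0:a}
piece 2:y — minimal
piece 3:a rests on {1:a}
piece 4:y rests on {2:y}
piece 5:a rests on {3:a}
piece 6:a rests on {5:a}
piece 7:x rests on {4:y, 6:a}
piece 8:y rests on {7:x}
piece 9:x rests on {8:y}
minimal pieces: {0:a, 2:y}
ways to finish when only these pieces remain (= sum over removing one remaining piece with nothing left below it):
  1 left: {9}→1
  2 left: {8,9}→1
  3 left: {7,8,9}→1
  4 left: {4,7,8,9}→1  {6,7,8,9}→1
  5 left: {2,4,7,8,9}→1  {4,6,7,8,9}→2  {5,6,7,8,9}→1
  6 left: {2,4,6,7,8,9}→3  {3,5,6,7,8,9}→1  {4,5,6,7,8,9}→3
  7 left: {1,3,5,6,7,8,9}→1  {2,4,5,6,7,8,9}→6  {3,4,5,6,7,8,9}→4
  8 left: {0,1,3,5,6,7,8,9}→1  {1,3,4,5,6,7,8,9}→5  {2,3,4,5,6,7,8,9}→10
  placing 0:a first → 15 extensions
  placing 2:y first → 6 extensions
total linear extensions = 21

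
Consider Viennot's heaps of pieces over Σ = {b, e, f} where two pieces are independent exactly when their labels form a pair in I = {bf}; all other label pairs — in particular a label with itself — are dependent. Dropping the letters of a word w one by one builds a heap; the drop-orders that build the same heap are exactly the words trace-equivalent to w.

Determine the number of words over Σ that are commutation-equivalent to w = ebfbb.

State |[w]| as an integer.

4

#0=e has no predecessor
#1=b depends on [0:e]
#2=f depends on [0:e]
#3=b depends on [1:b]
#4=b depends on [3:b]
sources: [0:e]
N(rest) = Σ N(rest − s) over sources s of rest; N(one piece) = 1:
  size 1 → [2]=1  [4]=1
  size 2 → [2,4]=2  [3,4]=1
  size 3 → [1,3,4]=1  [2,3,4]=3
  first=0(e) contributes 4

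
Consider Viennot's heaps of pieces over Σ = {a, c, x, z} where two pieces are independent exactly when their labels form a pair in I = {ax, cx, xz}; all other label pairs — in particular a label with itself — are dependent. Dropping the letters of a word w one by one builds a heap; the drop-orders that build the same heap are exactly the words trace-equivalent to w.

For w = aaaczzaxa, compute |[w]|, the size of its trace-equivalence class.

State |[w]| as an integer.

0(a) covers ∅
1(a) covers 0:a
2(a) covers 1:a
3(c) covers 2:a
4(z) covers 3:c
5(z) covers 4:z
6(a) covers 5:z
7(x) covers ∅
8(a) covers 6:a
floor of heap: 0:a, 7:x
completions by unplaced set U, small U first (add the entries for U minus each lowest piece of U):
  |U|=1: {7}:1  {8}:1
  |U|=2: {6,8}:1  {7,8}:2
  |U|=3: {5,6,8}:1  {6,7,8}:3
  |U|=4: {4,5,6,8}:1  {5,6,7,8}:4
  |U|=5: {3,4,5,6,8}:1  {4,5,6,7,8}:5
  |U|=6: {2,3,4,5,6,8}:1  {3,4,5,6,7,8}:6
  |U|=7: {1,2,3,4,5,6,8}:1  {2,3,4,5,6,7,8}:7
  start at 0(a): 8
  start at 7(x): 1
sum over floor = 9

9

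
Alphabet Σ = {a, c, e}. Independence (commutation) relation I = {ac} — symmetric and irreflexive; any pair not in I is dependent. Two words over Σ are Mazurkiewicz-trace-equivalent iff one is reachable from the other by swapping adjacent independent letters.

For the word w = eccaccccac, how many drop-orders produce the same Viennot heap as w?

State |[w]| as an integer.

36

0(e) covers ∅
1(c) covers 0:e
2(c) covers 1:c
3(a) covers 0:e
4(c) covers 2:c
5(c) covers 4:c
6(c) covers 5:c
7(c) covers 6:c
8(a) covers 3:a
9(c) covers 7:c
floor of heap: 0:e
completions by unplaced set U, small U first (add the entries for U minus each lowest piece of U):
  |U|=1: {8}:1  {9}:1
  |U|=2: {3,8}:1  {7,9}:1  {8,9}:2
  |U|=3: {3,8,9}:3  {6,7,9}:1  {7,8,9}:3
  |U|=4: {3,7,8,9}:6  {5,6,7,9}:1  {6,7,8,9}:4
  |U|=5: {3,6,7,8,9}:10  {4,5,6,7,9}:1  {5,6,7,8,9}:5
  |U|=6: {2,4,5,6,7,9}:1  {3,5,6,7,8,9}:15  {4,5,6,7,8,9}:6
  |U|=7: {1,2,4,5,6,7,9}:1  {2,4,5,6,7,8,9}:7  {3,4,5,6,7,8,9}:21
  |U|=8: {1,2,4,5,6,7,8,9}:8  {2,3,4,5,6,7,8,9}:28
  start at 0(e): 36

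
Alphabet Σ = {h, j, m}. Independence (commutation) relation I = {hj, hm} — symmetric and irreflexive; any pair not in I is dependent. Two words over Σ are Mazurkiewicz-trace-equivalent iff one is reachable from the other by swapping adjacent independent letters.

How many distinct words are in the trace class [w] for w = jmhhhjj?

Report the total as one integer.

35

drop 0:j onto floor
drop 1:m onto {0:j}
drop 2:h onto floor
drop 3:h onto {2:h}
drop 4:h onto {3:h}
drop 5:j onto {1:m}
drop 6:j onto {5:j}
ground layer = {0:j, 2:h}
drop-orders for the pieces not yet dropped (sum over which currently-grounded one goes next):
  1 to go: {4} 1  {6} 1
  2 to go: {3,4} 1  {4,6} 2  {5,6} 1
  3 to go: {1,5,6} 1  {2,3,4} 1  {3,4,6} 3  {4,5,6} 3
  4 to go: {0,1,5,6} 1  {1,4,5,6} 4  {2,3,4,6} 4  {3,4,5,6} 6
  5 to go: {0,1,4,5,6} 5  {1,3,4,5,6} 10  {2,3,4,5,6} 10
  if 0:j drops first: 20 orders
  if 2:h drops first: 15 orders
heap linearizations: 35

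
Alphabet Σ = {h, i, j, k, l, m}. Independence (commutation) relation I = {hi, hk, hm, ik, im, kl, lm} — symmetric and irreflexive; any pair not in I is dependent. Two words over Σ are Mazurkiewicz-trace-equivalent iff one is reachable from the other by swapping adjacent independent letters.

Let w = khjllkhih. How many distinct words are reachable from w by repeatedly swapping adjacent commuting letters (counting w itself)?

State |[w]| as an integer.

#0=k has no predecessor
#1=h has no predecessor
#2=j depends on [0:k, 1:h]
#3=l depends on [2:j]
#4=l depends on [3:l]
#5=k depends on [2:j]
#6=h depends on [4:l]
#7=i depends on [4:l]
#8=h depends on [6:h]
sources: [0:k, 1:h]
N(rest) = Σ N(rest − s) over sources s of rest; N(one piece) = 1:
  size 1 → [5]=1  [7]=1  [8]=1
  size 2 → [5,7]=2  [5,8]=2  [6,8]=1  [7,8]=2
  size 3 → [5,6,8]=3  [5,7,8]=6  [6,7,8]=3
  size 4 → [4,6,7,8]=3  [5,6,7,8]=12
  size 5 → [3,4,6,7,8]=3  [4,5,6,7,8]=15
  size 6 → [3,4,5,6,7,8]=18
  size 7 → [2,3,4,5,6,7,8]=18
  first=0(k) contributes 18
  first=1(h) contributes 18
|[w]| = 36

36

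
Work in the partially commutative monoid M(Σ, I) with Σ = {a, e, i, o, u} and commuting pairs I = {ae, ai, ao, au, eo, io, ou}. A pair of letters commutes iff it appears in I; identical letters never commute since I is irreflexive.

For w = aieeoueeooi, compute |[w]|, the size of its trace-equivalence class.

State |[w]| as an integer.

0(a) covers ∅
1(i) covers ∅
2(e) covers 1:i
3(e) covers 2:e
4(o) covers ∅
5(u) covers 3:e
6(e) covers 5:u
7(e) covers 6:e
8(o) covers 4:o
9(o) covers 8:o
10(i) covers 7:e
floor of heap: 0:a, 1:i, 4:o
completions by unplaced set U, small U first (add the entries for U minus each lowest piece of U):
  |U|=1: {0}:1  {9}:1  {10}:1
  |U|=2: {0,9}:2  {0,10}:2  {7,10}:1  {8,9}:1  {9,10}:2
  |U|=3: {0,7,10}:3  {0,8,9}:3  {0,9,10}:6  {4,8,9}:1  {6,7,10}:1  {7,9,10}:3  {8,9,10}:3
  |U|=4: {0,4,8,9}:4  {0,6,7,10}:4  {0,7,9,10}:12  {0,8,9,10}:12  {4,8,9,10}:4  {5,6,7,10}:1  {6,7,9,10}:4  {7,8,9,10}:6
  |U|=5: {0,4,8,9,10}:20  {0,5,6,7,10}:5  {0,6,7,9,10}:20  {0,7,8,9,10}:30  {3,5,6,7,10}:1  {4,7,8,9,10}:10  {5,6,7,9,10}:5  {6,7,8,9,10}:10
  |U|=6: {0,3,5,6,7,10}:6  {0,4,7,8,9,10}:60  {0,5,6,7,9,10}:30  {0,6,7,8,9,10}:60  {2,3,5,6,7,10}:1  {3,5,6,7,9,10}:6  {4,6,7,8,9,10}:20  {5,6,7,8,9,10}:15
  |U|=7: {0,2,3,5,6,7,10}:7  {0,3,5,6,7,9,10}:42  {0,4,6,7,8,9,10}:140  {0,5,6,7,8,9,10}:105  {1,2,3,5,6,7,10}:1  {2,3,5,6,7,9,10}:7  {3,5,6,7,8,9,10}:21  {4,5,6,7,8,9,10}:35
  |U|=8: {0,1,2,3,5,6,7,10}:8  {0,2,3,5,6,7,9,10}:56  {0,3,5,6,7,8,9,10}:168  {0,4,5,6,7,8,9,10}:280  {1,2,3,5,6,7,9,10}:8  {2,3,5,6,7,8,9,10}:28  {3,4,5,6,7,8,9,10}:56
  |U|=9: {0,1,2,3,5,6,7,9,10}:72  {0,2,3,5,6,7,8,9,10}:252  {0,3,4,5,6,7,8,9,10}:504  {1,2,3,5,6,7,8,9,10}:36  {2,3,4,5,6,7,8,9,10}:84
  start at 0(a): 120
  start at 1(i): 840
  start at 4(o): 360
sum over floor = 1320

1320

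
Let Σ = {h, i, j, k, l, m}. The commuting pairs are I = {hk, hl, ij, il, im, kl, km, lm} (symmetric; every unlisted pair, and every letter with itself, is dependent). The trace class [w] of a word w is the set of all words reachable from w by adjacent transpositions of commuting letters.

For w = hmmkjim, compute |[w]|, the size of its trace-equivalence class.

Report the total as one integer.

17

piece 0:h — minimal
piece 1:m rests on {0:h}
piece 2:m rests on {1:m}
piece 3:k — minimal
piece 4:j rests on {2:m, 3:k}
piece 5:i rests on {0:h, 3:k}
piece 6:m rests on {4:j}
minimal pieces: {0:h, 3:k}
ways to finish when only these pieces remain (= sum over removing one remaining piece with nothing left below it):
  1 left: {5}→1  {6}→1
  2 left: {4,6}→1  {5,6}→2
  3 left: {2,4,6}→1  {4,5,6}→3
  4 left: {1,2,4,6}→1  {2,4,5,6}→4  {3,4,5,6}→3
  5 left: {1,2,4,5,6}→5  {2,3,4,5,6}→7
  placing 0:h first → 12 extensions
  placing 3:k first → 5 extensions
total linear extensions = 17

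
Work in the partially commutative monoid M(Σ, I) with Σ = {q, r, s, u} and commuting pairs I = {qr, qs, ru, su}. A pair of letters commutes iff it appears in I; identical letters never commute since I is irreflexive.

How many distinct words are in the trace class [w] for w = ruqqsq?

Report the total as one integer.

15

drop 0:r onto floor
drop 1:u onto floor
drop 2:q onto {1:u}
drop 3:q onto {2:q}
drop 4:s onto {0:r}
drop 5:q onto {3:q}
ground layer = {0:r, 1:u}
drop-orders for the pieces not yet dropped (sum over which currently-grounded one goes next):
  1 to go: {4} 1  {5} 1
  2 to go: {0,4} 1  {3,5} 1  {4,5} 2
  3 to go: {0,4,5} 3  {2,3,5} 1  {3,4,5} 3
  4 to go: {0,3,4,5} 6  {1,2,3,5} 1  {2,3,4,5} 4
  if 0:r drops first: 5 orders
  if 1:u drops first: 10 orders
heap linearizations: 15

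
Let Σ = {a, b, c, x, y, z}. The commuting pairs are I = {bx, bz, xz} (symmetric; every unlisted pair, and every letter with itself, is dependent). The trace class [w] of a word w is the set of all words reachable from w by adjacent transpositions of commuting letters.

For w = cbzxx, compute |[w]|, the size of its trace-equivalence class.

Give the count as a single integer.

12

drop 0:c onto floor
drop 1:b onto {0:c}
drop 2:z onto {0:c}
drop 3:x onto {0:c}
drop 4:x onto {3:x}
ground layer = {0:c}
drop-orders for the pieces not yet dropped (sum over which currently-grounded one goes next):
  1 to go: {1} 1  {2} 1  {4} 1
  2 to go: {1,2} 2  {1,4} 2  {2,4} 2  {3,4} 1
  3 to go: {1,2,4} 6  {1,3,4} 3  {2,3,4} 3
  if 0:c drops first: 12 orders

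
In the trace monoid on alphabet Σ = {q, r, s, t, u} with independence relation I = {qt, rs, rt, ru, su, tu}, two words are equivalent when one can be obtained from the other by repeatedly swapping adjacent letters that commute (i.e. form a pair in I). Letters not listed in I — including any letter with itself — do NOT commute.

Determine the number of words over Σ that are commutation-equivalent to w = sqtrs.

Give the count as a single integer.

0(s) covers ∅
1(q) covers 0:s
2(t) covers 0:s
3(r) covers 1:q
4(s) covers 1:q, 2:t
floor of heap: 0:s
completions by unplaced set U, small U first (add the entries for U minus each lowest piece of U):
  |U|=1: {3}:1  {4}:1
  |U|=2: {2,4}:1  {3,4}:2
  |U|=3: {1,3,4}:2  {2,3,4}:3
  start at 0(s): 5

5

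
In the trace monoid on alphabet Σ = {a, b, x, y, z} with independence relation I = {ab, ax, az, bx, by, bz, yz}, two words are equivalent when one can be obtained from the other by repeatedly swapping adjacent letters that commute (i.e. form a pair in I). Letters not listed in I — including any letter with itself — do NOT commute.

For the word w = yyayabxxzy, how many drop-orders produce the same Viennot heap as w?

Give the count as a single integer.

drop 0:y onto floor
drop 1:y onto {0:y}
drop 2:a onto {1:y}
drop 3:y onto {2:a}
drop 4:a onto {3:y}
drop 5:b onto floor
drop 6:x onto {3:y}
drop 7:x onto {6:x}
drop 8:z onto {7:x}
drop 9:y onto {4:a, 7:x}
ground layer = {0:y, 5:b}
drop-orders for the pieces not yet dropped (sum over which currently-grounded one goes next):
  1 to go: {5} 1  {8} 1  {9} 1
  2 to go: {4,9} 1  {5,8} 2  {5,9} 2  {8,9} 2
  3 to go: {4,5,9} 3  {4,8,9} 3  {5,8,9} 6  {7,8,9} 2
  4 to go: {4,5,8,9} 12  {4,7,8,9} 5  {5,7,8,9} 8  {6,7,8,9} 2
  5 to go: {4,5,7,8,9} 25  {4,6,7,8,9} 7  {5,6,7,8,9} 10
  6 to go: {3,4,6,7,8,9} 7  {4,5,6,7,8,9} 42
  7 to go: {2,3,4,6,7,8,9} 7  {3,4,5,6,7,8,9} 49
  8 to go: {1,2,3,4,6,7,8,9} 7  {2,3,4,5,6,7,8,9} 56
  if 0:y drops first: 63 orders
  if 5:b drops first: 7 orders
heap linearizations: 70

70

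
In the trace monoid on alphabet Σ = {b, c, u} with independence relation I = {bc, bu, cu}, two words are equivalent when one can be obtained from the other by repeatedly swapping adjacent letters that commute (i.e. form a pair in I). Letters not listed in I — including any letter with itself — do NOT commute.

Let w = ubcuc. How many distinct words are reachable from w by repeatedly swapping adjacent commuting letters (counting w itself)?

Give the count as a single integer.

30

piece 0:u — minimal
piece 1:b — minimal
piece 2:c — minimal
piece 3:u rests on {0:u}
piece 4:c rests on {2:c}
minimal pieces: {0:u, 1:b, 2:c}
ways to finish when only these pieces remain (= sum over removing one remaining piece with nothing left below it):
  1 left: {1}→1  {3}→1  {4}→1
  2 left: {0,3}→1  {1,3}→2  {1,4}→2  {2,4}→1  {3,4}→2
  3 left: {0,1,3}→3  {0,3,4}→3  {1,2,4}→3  {1,3,4}→6  {2,3,4}→3
  placing 0:u first → 12 extensions
  placing 1:b first → 6 extensions
  placing 2:c first → 12 extensions
total linear extensions = 30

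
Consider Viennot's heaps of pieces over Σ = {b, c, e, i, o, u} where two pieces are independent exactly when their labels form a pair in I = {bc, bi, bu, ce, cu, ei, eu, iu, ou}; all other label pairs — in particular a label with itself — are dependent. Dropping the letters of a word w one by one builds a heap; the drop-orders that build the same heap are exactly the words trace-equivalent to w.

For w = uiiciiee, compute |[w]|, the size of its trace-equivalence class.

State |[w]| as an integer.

168

0(u) covers ∅
1(i) covers ∅
2(i) covers 1:i
3(c) covers 2:i
4(i) covers 3:c
5(i) covers 4:i
6(e) covers ∅
7(e) covers 6:e
floor of heap: 0:u, 1:i, 6:e
completions by unplaced set U, small U first (add the entries for U minus each lowest piece of U):
  |U|=1: {0}:1  {5}:1  {7}:1
  |U|=2: {0,5}:2  {0,7}:2  {4,5}:1  {5,7}:2  {6,7}:1
  |U|=3: {0,4,5}:3  {0,5,7}:6  {0,6,7}:3  {3,4,5}:1  {4,5,7}:3  {5,6,7}:3
  |U|=4: {0,3,4,5}:4  {0,4,5,7}:12  {0,5,6,7}:12  {2,3,4,5}:1  {3,4,5,7}:4  {4,5,6,7}:6
  |U|=5: {0,2,3,4,5}:5  {0,3,4,5,7}:20  {0,4,5,6,7}:30  {1,2,3,4,5}:1  {2,3,4,5,7}:5  {3,4,5,6,7}:10
  |U|=6: {0,1,2,3,4,5}:6  {0,2,3,4,5,7}:30  {0,3,4,5,6,7}:60  {1,2,3,4,5,7}:6  {2,3,4,5,6,7}:15
  start at 0(u): 21
  start at 1(i): 105
  start at 6(e): 42
sum over floor = 168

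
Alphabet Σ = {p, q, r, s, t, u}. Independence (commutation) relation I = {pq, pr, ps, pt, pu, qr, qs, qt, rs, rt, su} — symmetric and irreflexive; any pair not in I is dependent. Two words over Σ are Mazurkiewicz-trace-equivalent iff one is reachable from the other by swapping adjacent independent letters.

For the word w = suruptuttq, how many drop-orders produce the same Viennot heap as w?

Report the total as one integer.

120

0(s) covers ∅
1(u) covers ∅
2(r) covers 1:u
3(u) covers 2:r
4(p) covers ∅
5(t) covers 0:s, 3:u
6(u) covers 5:t
7(t) covers 6:u
8(t) covers 7:t
9(q) covers 6:u
floor of heap: 0:s, 1:u, 4:p
completions by unplaced set U, small U first (add the entries for U minus each lowest piece of U):
  |U|=1: {4}:1  {8}:1  {9}:1
  |U|=2: {4,8}:2  {4,9}:2  {7,8}:1  {8,9}:2
  |U|=3: {4,7,8}:3  {4,8,9}:6  {7,8,9}:3
  |U|=4: {4,7,8,9}:12  {6,7,8,9}:3
  |U|=5: {4,6,7,8,9}:15  {5,6,7,8,9}:3
  |U|=6: {0,5,6,7,8,9}:3  {3,5,6,7,8,9}:3  {4,5,6,7,8,9}:18
  |U|=7: {0,3,5,6,7,8,9}:6  {0,4,5,6,7,8,9}:21  {2,3,5,6,7,8,9}:3  {3,4,5,6,7,8,9}:21
  |U|=8: {0,2,3,5,6,7,8,9}:9  {0,3,4,5,6,7,8,9}:48  {1,2,3,5,6,7,8,9}:3  {2,3,4,5,6,7,8,9}:24
  start at 0(s): 27
  start at 1(u): 81
  start at 4(p): 12
sum over floor = 120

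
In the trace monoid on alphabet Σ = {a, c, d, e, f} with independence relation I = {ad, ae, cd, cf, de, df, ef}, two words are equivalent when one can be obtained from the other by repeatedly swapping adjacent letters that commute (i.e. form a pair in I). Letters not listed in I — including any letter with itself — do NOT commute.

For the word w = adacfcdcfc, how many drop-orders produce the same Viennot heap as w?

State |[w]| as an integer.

drop 0:a onto floor
drop 1:d onto floor
drop 2:a onto {0:a}
drop 3:c onto {2:a}
drop 4:f onto {2:a}
drop 5:c onto {3:c}
drop 6:d onto {1:d}
drop 7:c onto {5:c}
drop 8:f onto {4:f}
drop 9:c onto {7:c}
ground layer = {0:a, 1:d}
drop-orders for the pieces not yet dropped (sum over which currently-grounded one goes next):
  1 to go: {6} 1  {8} 1  {9} 1
  2 to go: {1,6} 1  {4,8} 1  {6,8} 2  {6,9} 2  {7,9} 1  {8,9} 2
  3 to go: {1,6,8} 3  {1,6,9} 3  {4,6,8} 3  {4,8,9} 3  {5,7,9} 1  {6,7,9} 3  {6,8,9} 6  {7,8,9} 3
  4 to go: {1,4,6,8} 6  {1,6,7,9} 6  {1,6,8,9} 12  {3,5,7,9} 1  {4,6,8,9} 12  {4,7,8,9} 6  {5,6,7,9} 4  {5,7,8,9} 4  {6,7,8,9} 12
  5 to go: {1,4,6,8,9} 30  {1,5,6,7,9} 10  {1,6,7,8,9} 30  {3,5,6,7,9} 5  {3,5,7,8,9} 5  {4,5,7,8,9} 10  {4,6,7,8,9} 30  {5,6,7,8,9} 20
  6 to go: {1,3,5,6,7,9} 15  {1,4,6,7,8,9} 90  {1,5,6,7,8,9} 60  {3,4,5,7,8,9} 15  {3,5,6,7,8,9} 30  {4,5,6,7,8,9} 60
  7 to go: {1,3,5,6,7,8,9} 105  {1,4,5,6,7,8,9} 210  {2,3,4,5,7,8,9} 15  {3,4,5,6,7,8,9} 105
  8 to go: {0,2,3,4,5,7,8,9} 15  {1,3,4,5,6,7,8,9} 420  {2,3,4,5,6,7,8,9} 120
  if 0:a drops first: 540 orders
  if 1:d drops first: 135 orders
heap linearizations: 675

675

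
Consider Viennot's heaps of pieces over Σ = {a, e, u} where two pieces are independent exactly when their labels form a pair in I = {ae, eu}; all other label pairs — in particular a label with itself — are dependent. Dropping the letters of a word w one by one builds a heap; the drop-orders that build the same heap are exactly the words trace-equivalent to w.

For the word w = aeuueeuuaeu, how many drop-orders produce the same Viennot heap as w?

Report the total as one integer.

330

drop 0:a onto floor
drop 1:e onto floor
drop 2:u onto {0:a}
drop 3:u onto {2:u}
drop 4:e onto {1:e}
drop 5:e onto {4:e}
drop 6:u onto {3:u}
drop 7:u onto {6:u}
drop 8:a onto {7:u}
drop 9:e onto {5:e}
drop 10:u onto {8:a}
ground layer = {0:a, 1:e}
drop-orders for the pieces not yet dropped (sum over which currently-grounded one goes next):
  1 to go: {9} 1  {10} 1
  2 to go: {5,9} 1  {8,10} 1  {9,10} 2
  3 to go: {4,5,9} 1  {5,9,10} 3  {7,8,10} 1  {8,9,10} 3
  4 to go: {1,4,5,9} 1  {4,5,9,10} 4  {5,8,9,10} 6  {6,7,8,10} 1  {7,8,9,10} 4
  5 to go: {1,4,5,9,10} 5  {3,6,7,8,10} 1  {4,5,8,9,10} 10  {5,7,8,9,10} 10  {6,7,8,9,10} 5
  6 to go: {1,4,5,8,9,10} 15  {2,3,6,7,8,10} 1  {3,6,7,8,9,10} 6  {4,5,7,8,9,10} 20  {5,6,7,8,9,10} 15
  7 to go: {0,2,3,6,7,8,10} 1  {1,4,5,7,8,9,10} 35  {2,3,6,7,8,9,10} 7  {3,5,6,7,8,9,10} 21  {4,5,6,7,8,9,10} 35
  8 to go: {0,2,3,6,7,8,9,10} 8  {1,4,5,6,7,8,9,10} 70  {2,3,5,6,7,8,9,10} 28  {3,4,5,6,7,8,9,10} 56
  9 to go: {0,2,3,5,6,7,8,9,10} 36  {1,3,4,5,6,7,8,9,10} 126  {2,3,4,5,6,7,8,9,10} 84
  if 0:a drops first: 210 orders
  if 1:e drops first: 120 orders
heap linearizations: 330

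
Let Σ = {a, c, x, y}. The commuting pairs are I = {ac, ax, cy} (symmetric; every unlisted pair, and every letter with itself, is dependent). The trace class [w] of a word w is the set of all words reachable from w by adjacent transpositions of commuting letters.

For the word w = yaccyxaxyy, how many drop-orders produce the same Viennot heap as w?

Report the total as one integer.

35

piece 0:y — minimal
piece 1:a rests on {0:y}
piece 2:c — minimal
piece 3:c rests on {2:c}
piece 4:y rests on {1:a}
piece 5:x rests on {3:c, 4:y}
piece 6:a rests on {4:y}
piece 7:x rests on {5:x}
piece 8:y rests on {6:a, 7:x}
piece 9:y rests on {8:y}
minimal pieces: {0:y, 2:c}
ways to finish when only these pieces remain (= sum over removing one remaining piece with nothing left below it):
  1 left: {9}→1
  2 left: {8,9}→1
  3 left: {6,8,9}→1  {7,8,9}→1
  4 left: {5,7,8,9}→1  {6,7,8,9}→2
  5 left: {3,5,7,8,9}→1  {5,6,7,8,9}→3
  6 left: {2,3,5,7,8,9}→1  {3,5,6,7,8,9}→4  {4,5,6,7,8,9}→3
  7 left: {1,4,5,6,7,8,9}→3  {2,3,5,6,7,8,9}→5  {3,4,5,6,7,8,9}→7
  8 left: {0,1,4,5,6,7,8,9}→3  {1,3,4,5,6,7,8,9}→10  {2,3,4,5,6,7,8,9}→12
  placing 0:y first → 22 extensions
  placing 2:c first → 13 extensions
total linear extensions = 35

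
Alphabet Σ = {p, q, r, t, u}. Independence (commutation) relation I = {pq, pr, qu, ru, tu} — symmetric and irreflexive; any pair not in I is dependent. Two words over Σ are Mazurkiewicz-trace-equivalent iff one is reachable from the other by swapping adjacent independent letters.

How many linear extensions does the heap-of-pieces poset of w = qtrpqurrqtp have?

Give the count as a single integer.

#0=q has no predecessor
#1=t depends on [0:q]
#2=r depends on [1:t]
#3=p depends on [1:t]
#4=q depends on [2:r]
#5=u depends on [3:p]
#6=r depends on [4:q]
#7=r depends on [6:r]
#8=q depends on [7:r]
#9=t depends on [3:p, 8:q]
#10=p depends on [5:u, 9:t]
sources: [0:q]
N(rest) = Σ N(rest − s) over sources s of rest; N(one piece) = 1:
  size 1 → [10]=1
  size 2 → [5,10]=1  [9,10]=1
  size 3 → [5,9,10]=2  [8,9,10]=1
  size 4 → [3,5,9,10]=2  [5,8,9,10]=3  [7,8,9,10]=1
  size 5 → [3,5,8,9,10]=5  [5,7,8,9,10]=4  [6,7,8,9,10]=1
  size 6 → [3,5,7,8,9,10]=9  [4,6,7,8,9,10]=1  [5,6,7,8,9,10]=5
  size 7 → [2,4,6,7,8,9,10]=1  [3,5,6,7,8,9,10]=14  [4,5,6,7,8,9,10]=6
  size 8 → [2,4,5,6,7,8,9,10]=7  [3,4,5,6,7,8,9,10]=20
  size 9 → [2,3,4,5,6,7,8,9,10]=27
  first=0(q) contributes 27

27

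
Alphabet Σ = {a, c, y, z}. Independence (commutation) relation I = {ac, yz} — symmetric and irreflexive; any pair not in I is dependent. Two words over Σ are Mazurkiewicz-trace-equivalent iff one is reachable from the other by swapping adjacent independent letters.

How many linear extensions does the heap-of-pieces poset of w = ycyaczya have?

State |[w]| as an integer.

#0=y has no predecessor
#1=c depends on [0:y]
#2=y depends on [1:c]
#3=a depends on [2:y]
#4=c depends on [2:y]
#5=z depends on [3:a, 4:c]
#6=y depends on [3:a, 4:c]
#7=a depends on [5:z, 6:y]
sources: [0:y]
N(rest) = Σ N(rest − s) over sources s of rest; N(one piece) = 1:
  size 1 → [7]=1
  size 2 → [5,7]=1  [6,7]=1
  size 3 → [5,6,7]=2
  size 4 → [3,5,6,7]=2  [4,5,6,7]=2
  size 5 → [3,4,5,6,7]=4
  size 6 → [2,3,4,5,6,7]=4
  first=0(y) contributes 4

4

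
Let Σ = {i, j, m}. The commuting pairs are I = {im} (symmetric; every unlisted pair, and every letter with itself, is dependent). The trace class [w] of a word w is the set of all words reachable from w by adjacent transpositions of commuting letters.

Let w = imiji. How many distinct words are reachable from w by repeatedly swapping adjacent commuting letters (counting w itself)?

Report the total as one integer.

#0=i has no predecessor
#1=m has no predecessor
#2=i depends on [0:i]
#3=j depends on [1:m, 2:i]
#4=i depends on [3:j]
sources: [0:i, 1:m]
N(rest) = Σ N(rest − s) over sources s of rest; N(one piece) = 1:
  size 1 → [4]=1
  size 2 → [3,4]=1
  size 3 → [1,3,4]=1  [2,3,4]=1
  first=0(i) contributes 2
  first=1(m) contributes 1
|[w]| = 3

3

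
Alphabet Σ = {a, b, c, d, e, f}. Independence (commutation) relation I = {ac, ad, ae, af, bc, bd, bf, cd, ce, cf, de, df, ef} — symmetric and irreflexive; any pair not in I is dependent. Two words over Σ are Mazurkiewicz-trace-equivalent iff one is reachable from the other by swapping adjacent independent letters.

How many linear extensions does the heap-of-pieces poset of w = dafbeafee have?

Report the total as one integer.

1008

drop 0:d onto floor
drop 1:a onto floor
drop 2:f onto floor
drop 3:b onto {1:a}
drop 4:e onto {3:b}
drop 5:a onto {3:b}
drop 6:f onto {2:f}
drop 7:e onto {4:e}
drop 8:e onto {7:e}
ground layer = {0:d, 1:a, 2:f}
drop-orders for the pieces not yet dropped (sum over which currently-grounded one goes next):
  1 to go: {0} 1  {5} 1  {6} 1  {8} 1
  2 to go: {0,5} 2  {0,6} 2  {0,8} 2  {2,6} 1  {5,6} 2  {5,8} 2  {6,8} 2  {7,8} 1
  3 to go: {0,2,6} 3  {0,5,6} 6  {0,5,8} 6  {0,6,8} 6  {0,7,8} 3  {2,5,6} 3  {2,6,8} 3  {4,7,8} 1  {5,6,8} 6  {5,7,8} 3  {6,7,8} 3
  4 to go: {0,2,5,6} 12  {0,2,6,8} 12  {0,4,7,8} 4  {0,5,6,8} 24  {0,5,7,8} 12  {0,6,7,8} 12  {2,5,6,8} 12  {2,6,7,8} 6  {4,5,7,8} 4  {4,6,7,8} 4  {5,6,7,8} 12
  5 to go: {0,2,5,6,8} 60  {0,2,6,7,8} 30  {0,4,5,7,8} 20  {0,4,6,7,8} 20  {0,5,6,7,8} 60  {2,4,6,7,8} 10  {2,5,6,7,8} 30  {3,4,5,7,8} 4  {4,5,6,7,8} 20
  6 to go: {0,2,4,6,7,8} 60  {0,2,5,6,7,8} 180  {0,3,4,5,7,8} 24  {0,4,5,6,7,8} 120  {1,3,4,5,7,8} 4  {2,4,5,6,7,8} 60  {3,4,5,6,7,8} 24
  7 to go: {0,1,3,4,5,7,8} 28  {0,2,4,5,6,7,8} 420  {0,3,4,5,6,7,8} 168  {1,3,4,5,6,7,8} 28  {2,3,4,5,6,7,8} 84
  if 0:d drops first: 112 orders
  if 1:a drops first: 672 orders
  if 2:f drops first: 224 orders
heap linearizations: 1008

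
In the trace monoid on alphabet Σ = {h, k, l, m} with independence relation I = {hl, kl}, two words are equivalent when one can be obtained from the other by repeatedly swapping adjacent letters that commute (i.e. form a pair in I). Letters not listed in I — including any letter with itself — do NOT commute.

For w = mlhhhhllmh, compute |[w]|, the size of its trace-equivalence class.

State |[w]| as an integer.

35

drop 0:m onto floor
drop 1:l onto {0:m}
drop 2:h onto {0:m}
drop 3:h onto {2:h}
drop 4:h onto {3:h}
drop 5:h onto {4:h}
drop 6:l onto {1:l}
drop 7:l onto {6:l}
drop 8:m onto {5:h, 7:l}
drop 9:h onto {8:m}
ground layer = {0:m}
drop-orders for the pieces not yet dropped (sum over which currently-grounded one goes next):
  1 to go: {9} 1
  2 to go: {8,9} 1
  3 to go: {5,8,9} 1  {7,8,9} 1
  4 to go: {4,5,8,9} 1  {5,7,8,9} 2  {6,7,8,9} 1
  5 to go: {1,6,7,8,9} 1  {3,4,5,8,9} 1  {4,5,7,8,9} 3  {5,6,7,8,9} 3
  6 to go: {1,5,6,7,8,9} 4  {2,3,4,5,8,9} 1  {3,4,5,7,8,9} 4  {4,5,6,7,8,9} 6
  7 to go: {1,4,5,6,7,8,9} 10  {2,3,4,5,7,8,9} 5  {3,4,5,6,7,8,9} 10
  8 to go: {1,3,4,5,6,7,8,9} 20  {2,3,4,5,6,7,8,9} 15
  if 0:m drops first: 35 orders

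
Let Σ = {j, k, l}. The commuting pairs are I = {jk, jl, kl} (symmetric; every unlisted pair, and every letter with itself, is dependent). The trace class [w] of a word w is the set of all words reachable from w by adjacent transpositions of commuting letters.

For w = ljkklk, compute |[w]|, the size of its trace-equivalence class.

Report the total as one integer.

60

piece 0:l — minimal
piece 1:j — minimal
piece 2:k — minimal
piece 3:k rests on {2:k}
piece 4:l rests on {0:l}
piece 5:k rests on {3:k}
minimal pieces: {0:l, 1:j, 2:k}
ways to finish when only these pieces remain (= sum over removing one remaining piece with nothing left below it):
  1 left: {1}→1  {4}→1  {5}→1
  2 left: {0,4}→1  {1,4}→2  {1,5}→2  {3,5}→1  {4,5}→2
  3 left: {0,1,4}→3  {0,4,5}→3  {1,3,5}→3  {1,4,5}→6  {2,3,5}→1  {3,4,5}→3
  4 left: {0,1,4,5}→12  {0,3,4,5}→6  {1,2,3,5}→4  {1,3,4,5}→12  {2,3,4,5}→4
  placing 0:l first → 20 extensions
  placing 1:j first → 10 extensions
  placing 2:k first → 30 extensions
total linear extensions = 60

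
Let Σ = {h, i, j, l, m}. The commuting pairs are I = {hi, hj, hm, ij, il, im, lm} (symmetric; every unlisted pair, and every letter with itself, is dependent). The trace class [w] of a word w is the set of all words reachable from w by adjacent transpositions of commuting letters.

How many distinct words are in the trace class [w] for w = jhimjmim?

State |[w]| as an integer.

168

drop 0:j onto floor
drop 1:h onto floor
drop 2:i onto floor
drop 3:m onto {0:j}
drop 4:j onto {3:m}
drop 5:m onto {4:j}
drop 6:i onto {2:i}
drop 7:m onto {5:m}
ground layer = {0:j, 1:h, 2:i}
drop-orders for the pieces not yet dropped (sum over which currently-grounded one goes next):
  1 to go: {1} 1  {6} 1  {7} 1
  2 to go: {1,6} 2  {1,7} 2  {2,6} 1  {5,7} 1  {6,7} 2
  3 to go: {1,2,6} 3  {1,5,7} 3  {1,6,7} 6  {2,6,7} 3  {4,5,7} 1  {5,6,7} 3
  4 to go: {1,2,6,7} 12  {1,4,5,7} 4  {1,5,6,7} 12  {2,5,6,7} 6  {3,4,5,7} 1  {4,5,6,7} 4
  5 to go: {0,3,4,5,7} 1  {1,2,5,6,7} 30  {1,3,4,5,7} 5  {1,4,5,6,7} 20  {2,4,5,6,7} 10  {3,4,5,6,7} 5
  6 to go: {0,1,3,4,5,7} 6  {0,3,4,5,6,7} 6  {1,2,4,5,6,7} 60  {1,3,4,5,6,7} 30  {2,3,4,5,6,7} 15
  if 0:j drops first: 105 orders
  if 1:h drops first: 21 orders
  if 2:i drops first: 42 orders
heap linearizations: 168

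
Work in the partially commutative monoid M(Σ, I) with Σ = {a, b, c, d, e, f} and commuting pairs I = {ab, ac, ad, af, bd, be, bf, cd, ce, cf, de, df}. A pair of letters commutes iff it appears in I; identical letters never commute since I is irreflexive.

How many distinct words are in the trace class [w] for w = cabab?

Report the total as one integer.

0(c) covers ∅
1(a) covers ∅
2(b) covers 0:c
3(a) covers 1:a
4(b) covers 2:b
floor of heap: 0:c, 1:a
completions by unplaced set U, small U first (add the entries for U minus each lowest piece of U):
  |U|=1: {3}:1  {4}:1
  |U|=2: {1,3}:1  {2,4}:1  {3,4}:2
  |U|=3: {0,2,4}:1  {1,3,4}:3  {2,3,4}:3
  start at 0(c): 6
  start at 1(a): 4
sum over floor = 10

10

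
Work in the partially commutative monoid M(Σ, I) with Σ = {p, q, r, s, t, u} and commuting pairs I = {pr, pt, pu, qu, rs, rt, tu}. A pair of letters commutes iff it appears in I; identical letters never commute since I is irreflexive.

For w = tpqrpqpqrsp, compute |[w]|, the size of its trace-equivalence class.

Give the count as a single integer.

piece 0:t — minimal
piece 1:p — minimal
piece 2:q rests on {0:t, 1:p}
piece 3:r rests on {2:q}
piece 4:p rests on {2:q}
piece 5:q rests on {3:r, 4:p}
piece 6:p rests on {5:q}
piece 7:q rests on {6:p}
piece 8:r rests on {7:q}
piece 9:s rests on {7:q}
piece 10:p rests on {9:s}
minimal pieces: {0:t, 1:p}
ways to finish when only these pieces remain (= sum over removing one remaining piece with nothing left below it):
  1 left: {8}→1  {10}→1
  2 left: {8,10}→2  {9,10}→1
  3 left: {8,9,10}→3
  4 left: {7,8,9,10}→3
  5 left: {6,7,8,9,10}→3
  6 left: {5,6,7,8,9,10}→3
  7 left: {3,5,6,7,8,9,10}→3  {4,5,6,7,8,9,10}→3
  8 left: {3,4,5,6,7,8,9,10}→6
  9 left: {2,3,4,5,6,7,8,9,10}→6
  placing 0:t first → 6 extensions
  placing 1:p first → 6 extensions
total linear extensions = 12

12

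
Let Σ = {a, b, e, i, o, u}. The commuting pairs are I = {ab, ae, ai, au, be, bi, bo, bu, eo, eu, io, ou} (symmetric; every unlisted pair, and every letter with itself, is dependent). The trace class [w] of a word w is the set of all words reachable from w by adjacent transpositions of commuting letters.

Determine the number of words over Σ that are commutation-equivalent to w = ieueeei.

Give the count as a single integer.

5

drop 0:i onto floor
drop 1:e onto {0:i}
drop 2:u onto {0:i}
drop 3:e onto {1:e}
drop 4:e onto {3:e}
drop 5:e onto {4:e}
drop 6:i onto {2:u, 5:e}
ground layer = {0:i}
drop-orders for the pieces not yet dropped (sum over which currently-grounded one goes next):
  1 to go: {6} 1
  2 to go: {2,6} 1  {5,6} 1
  3 to go: {2,5,6} 2  {4,5,6} 1
  4 to go: {2,4,5,6} 3  {3,4,5,6} 1
  5 to go: {1,3,4,5,6} 1  {2,3,4,5,6} 4
  if 0:i drops first: 5 orders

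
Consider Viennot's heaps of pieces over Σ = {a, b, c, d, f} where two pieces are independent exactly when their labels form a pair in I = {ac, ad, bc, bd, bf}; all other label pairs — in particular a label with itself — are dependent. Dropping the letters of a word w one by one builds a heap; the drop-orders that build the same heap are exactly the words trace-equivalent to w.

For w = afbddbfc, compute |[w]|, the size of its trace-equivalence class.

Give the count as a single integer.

21

piece 0:a — minimal
piece 1:f rests on {0:a}
piece 2:b rests on {0:a}
piece 3:d rests on {1:f}
piece 4:d rests on {3:d}
piece 5:b rests on {2:b}
piece 6:f rests on {4:d}
piece 7:c rests on {6:f}
minimal pieces: {0:a}
ways to finish when only these pieces remain (= sum over removing one remaining piece with nothing left below it):
  1 left: {5}→1  {7}→1
  2 left: {2,5}→1  {5,7}→2  {6,7}→1
  3 left: {2,5,7}→3  {4,6,7}→1  {5,6,7}→3
  4 left: {2,5,6,7}→6  {3,4,6,7}→1  {4,5,6,7}→4
  5 left: {1,3,4,6,7}→1  {2,4,5,6,7}→10  {3,4,5,6,7}→5
  6 left: {1,3,4,5,6,7}→6  {2,3,4,5,6,7}→15
  placing 0:a first → 21 extensions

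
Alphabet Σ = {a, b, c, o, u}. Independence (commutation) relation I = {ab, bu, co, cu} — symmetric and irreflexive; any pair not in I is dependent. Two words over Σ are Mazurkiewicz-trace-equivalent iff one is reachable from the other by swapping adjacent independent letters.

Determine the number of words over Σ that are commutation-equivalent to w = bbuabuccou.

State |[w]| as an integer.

#0=b has no predecessor
#1=b depends on [0:b]
#2=u has no predecessor
#3=a depends on [2:u]
#4=b depends on [1:b]
#5=u depends on [3:a]
#6=c depends on [3:a, 4:b]
#7=c depends on [6:c]
#8=o depends on [4:b, 5:u]
#9=u depends on [8:o]
sources: [0:b, 2:u]
N(rest) = Σ N(rest − s) over sources s of rest; N(one piece) = 1:
  size 1 → [7]=1  [9]=1
  size 2 → [6,7]=1  [7,9]=2  [8,9]=1
  size 3 → [5,8,9]=1  [6,7,9]=3  [7,8,9]=3
  size 4 → [5,7,8,9]=4  [6,7,8,9]=6
  size 5 → [4,6,7,8,9]=6  [5,6,7,8,9]=10
  size 6 → [1,4,6,7,8,9]=6  [3,5,6,7,8,9]=10  [4,5,6,7,8,9]=16
  size 7 → [0,1,4,6,7,8,9]=6  [1,4,5,6,7,8,9]=22  [2,3,5,6,7,8,9]=10  [3,4,5,6,7,8,9]=26
  size 8 → [0,1,4,5,6,7,8,9]=28  [1,3,4,5,6,7,8,9]=48  [2,3,4,5,6,7,8,9]=36
  first=0(b) contributes 84
  first=2(u) contributes 76
|[w]| = 160

160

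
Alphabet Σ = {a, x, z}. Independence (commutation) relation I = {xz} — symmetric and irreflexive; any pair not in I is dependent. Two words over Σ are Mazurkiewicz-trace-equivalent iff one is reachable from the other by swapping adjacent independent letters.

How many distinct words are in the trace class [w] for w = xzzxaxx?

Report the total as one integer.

6

#0=x has no predecessor
#1=z has no predecessor
#2=z depends on [1:z]
#3=x depends on [0:x]
#4=a depends on [2:z, 3:x]
#5=x depends on [4:a]
#6=x depends on [5:x]
sources: [0:x, 1:z]
N(rest) = Σ N(rest − s) over sources s of rest; N(one piece) = 1:
  size 1 → [6]=1
  size 2 → [5,6]=1
  size 3 → [4,5,6]=1
  size 4 → [2,4,5,6]=1  [3,4,5,6]=1
  size 5 → [0,3,4,5,6]=1  [1,2,4,5,6]=1  [2,3,4,5,6]=2
  first=0(x) contributes 3
  first=1(z) contributes 3
|[w]| = 6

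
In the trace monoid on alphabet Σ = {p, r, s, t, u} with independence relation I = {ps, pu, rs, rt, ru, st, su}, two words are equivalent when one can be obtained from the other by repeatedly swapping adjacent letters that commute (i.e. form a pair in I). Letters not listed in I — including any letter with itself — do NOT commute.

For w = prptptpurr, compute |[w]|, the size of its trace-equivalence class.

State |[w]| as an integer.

4

piece 0:p — minimal
piece 1:r rests on {0:p}
piece 2:p rests on {1:r}
piece 3:t rests on {2:p}
piece 4:p rests on {3:t}
piece 5:t rests on {4:p}
piece 6:p rests on {5:t}
piece 7:u rests on {5:t}
piece 8:r rests on {6:p}
piece 9:r rests on {8:r}
minimal pieces: {0:p}
ways to finish when only these pieces remain (= sum over removing one remaining piece with nothing left below it):
  1 left: {7}→1  {9}→1
  2 left: {7,9}→2  {8,9}→1
  3 left: {6,8,9}→1  {7,8,9}→3
  4 left: {6,7,8,9}→4
  5 left: {5,6,7,8,9}→4
  6 left: {4,5,6,7,8,9}→4
  7 left: {3,4,5,6,7,8,9}→4
  8 left: {2,3,4,5,6,7,8,9}→4
  placing 0:p first → 4 extensions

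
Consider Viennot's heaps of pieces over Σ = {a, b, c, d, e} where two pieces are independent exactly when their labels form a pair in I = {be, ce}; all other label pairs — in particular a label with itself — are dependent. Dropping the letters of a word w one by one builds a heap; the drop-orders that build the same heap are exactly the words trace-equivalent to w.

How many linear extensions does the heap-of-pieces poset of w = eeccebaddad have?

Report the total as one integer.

20

#0=e has no predecessor
#1=e depends on [0:e]
#2=c has no predecessor
#3=c depends on [2:c]
#4=e depends on [1:e]
#5=b depends on [3:c]
#6=a depends on [4:e, 5:b]
#7=d depends on [6:a]
#8=d depends on [7:d]
#9=a depends on [8:d]
#10=d depends on [9:a]
sources: [0:e, 2:c]
N(rest) = Σ N(rest − s) over sources s of rest; N(one piece) = 1:
  size 1 → [10]=1
  size 2 → [9,10]=1
  size 3 → [8,9,10]=1
  size 4 → [7,8,9,10]=1
  size 5 → [6,7,8,9,10]=1
  size 6 → [4,6,7,8,9,10]=1  [5,6,7,8,9,10]=1
  size 7 → [1,4,6,7,8,9,10]=1  [3,5,6,7,8,9,10]=1  [4,5,6,7,8,9,10]=2
  size 8 → [0,1,4,6,7,8,9,10]=1  [1,4,5,6,7,8,9,10]=3  [2,3,5,6,7,8,9,10]=1  [3,4,5,6,7,8,9,10]=3
  size 9 → [0,1,4,5,6,7,8,9,10]=4  [1,3,4,5,6,7,8,9,10]=6  [2,3,4,5,6,7,8,9,10]=4
  first=0(e) contributes 10
  first=2(c) contributes 10
|[w]| = 20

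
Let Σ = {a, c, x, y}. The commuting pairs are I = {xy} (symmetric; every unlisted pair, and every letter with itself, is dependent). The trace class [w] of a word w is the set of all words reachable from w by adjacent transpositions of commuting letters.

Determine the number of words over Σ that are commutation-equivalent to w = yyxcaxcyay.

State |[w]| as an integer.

#0=y has no predecessor
#1=y depends on [0:y]
#2=x has no predecessor
#3=c depends on [1:y, 2:x]
#4=a depends on [3:c]
#5=x depends on [4:a]
#6=c depends on [5:x]
#7=y depends on [6:c]
#8=a depends on [7:y]
#9=y depends on [8:a]
sources: [0:y, 2:x]
N(rest) = Σ N(rest − s) over sources s of rest; N(one piece) = 1:
  size 1 → [9]=1
  size 2 → [8,9]=1
  size 3 → [7,8,9]=1
  size 4 → [6,7,8,9]=1
  size 5 → [5,6,7,8,9]=1
  size 6 → [4,5,6,7,8,9]=1
  size 7 → [3,4,5,6,7,8,9]=1
  size 8 → [1,3,4,5,6,7,8,9]=1  [2,3,4,5,6,7,8,9]=1
  first=0(y) contributes 2
  first=2(x) contributes 1
|[w]| = 3

3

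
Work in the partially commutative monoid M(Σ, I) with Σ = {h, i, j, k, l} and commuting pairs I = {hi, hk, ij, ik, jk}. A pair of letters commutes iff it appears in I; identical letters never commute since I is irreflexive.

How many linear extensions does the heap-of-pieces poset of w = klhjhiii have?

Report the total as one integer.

piece 0:k — minimal
piece 1:l rests on {0:k}
piece 2:h rests on {1:l}
piece 3:j rests on {2:h}
piece 4:h rests on {3:j}
piece 5:i rests on {1:l}
piece 6:i rests on {5:i}
piece 7:i rests on {6:i}
minimal pieces: {0:k}
ways to finish when only these pieces remain (= sum over removing one remaining piece with nothing left below it):
  1 left: {4}→1  {7}→1
  2 left: {3,4}→1  {4,7}→2  {6,7}→1
  3 left: {2,3,4}→1  {3,4,7}→3  {4,6,7}→3  {5,6,7}→1
  4 left: {2,3,4,7}→4  {3,4,6,7}→6  {4,5,6,7}→4
  5 left: {2,3,4,6,7}→10  {3,4,5,6,7}→10
  6 left: {2,3,4,5,6,7}→20
  placing 0:k first → 20 extensions

20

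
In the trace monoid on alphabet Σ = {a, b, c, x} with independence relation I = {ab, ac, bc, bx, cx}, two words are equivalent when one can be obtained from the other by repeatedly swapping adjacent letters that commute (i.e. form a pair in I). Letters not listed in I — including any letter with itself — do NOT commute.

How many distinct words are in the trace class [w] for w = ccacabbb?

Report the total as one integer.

560

#0=c has no predecessor
#1=c depends on [0:c]
#2=a has no predecessor
#3=c depends on [1:c]
#4=a depends on [2:a]
#5=b has no predecessor
#6=b depends on [5:b]
#7=b depends on [6:b]
sources: [0:c, 2:a, 5:b]
N(rest) = Σ N(rest − s) over sources s of rest; N(one piece) = 1:
  size 1 → [3]=1  [4]=1  [7]=1
  size 2 → [1,3]=1  [2,4]=1  [3,4]=2  [3,7]=2  [4,7]=2  [6,7]=1
  size 3 → [0,1,3]=1  [1,3,4]=3  [1,3,7]=3  [2,3,4]=3  [2,4,7]=3  [3,4,7]=6  [3,6,7]=3  [4,6,7]=3  [5,6,7]=1
  size 4 → [0,1,3,4]=4  [0,1,3,7]=4  [1,2,3,4]=6  [1,3,4,7]=12  [1,3,6,7]=6  [2,3,4,7]=12  [2,4,6,7]=6  [3,4,6,7]=12  [3,5,6,7]=4  [4,5,6,7]=4
  size 5 → [0,1,2,3,4]=10  [0,1,3,4,7]=20  [0,1,3,6,7]=10  [1,2,3,4,7]=30  [1,3,4,6,7]=30  [1,3,5,6,7]=10  [2,3,4,6,7]=30  [2,4,5,6,7]=10  [3,4,5,6,7]=20
  size 6 → [0,1,2,3,4,7]=60  [0,1,3,4,6,7]=60  [0,1,3,5,6,7]=20  [1,2,3,4,6,7]=90  [1,3,4,5,6,7]=60  [2,3,4,5,6,7]=60
  first=0(c) contributes 210
  first=2(a) contributes 140
  first=5(b) contributes 210
|[w]| = 560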